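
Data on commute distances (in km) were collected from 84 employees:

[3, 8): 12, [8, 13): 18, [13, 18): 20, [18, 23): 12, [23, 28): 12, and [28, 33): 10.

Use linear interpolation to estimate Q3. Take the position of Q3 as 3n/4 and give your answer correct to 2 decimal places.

Cumulative frequencies: 12, 30, 50, 62, 74, 84
n = 84; position = 3n/4 = 63.
This falls in the class [23, 28): L = 23, F = 62, f = 12, h = 5.
Upper quartile ≈ 23 + ((63 − 62) / 12) × 5 = 23.4167

23.42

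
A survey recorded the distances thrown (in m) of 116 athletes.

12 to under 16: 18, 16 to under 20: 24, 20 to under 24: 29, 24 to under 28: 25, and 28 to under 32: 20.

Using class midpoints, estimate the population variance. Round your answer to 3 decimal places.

27.694

Midpoints: 14, 18, 22, 26, 30
n = 116, Σfm = 2572, mean = 22.1724
Σfm² = 60240
Σf(m − x̄)² = Σfm² − (Σfm)²/n = 60240 − 2572²/116 = 3212.5517
Population variance = 3212.5517 / 116 = 27.6944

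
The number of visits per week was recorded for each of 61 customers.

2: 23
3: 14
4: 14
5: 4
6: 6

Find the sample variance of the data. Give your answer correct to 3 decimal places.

Values: 2, 3, 4, 5, 6
n = 61, Σfx = 200, mean = 3.2787
Σfx² = 758
Σf(x − x̄)² = Σfx² − (Σfx)²/n = 758 − 200²/61 = 102.2623
Sample variance = 102.2623 / 60 = 1.7044

1.704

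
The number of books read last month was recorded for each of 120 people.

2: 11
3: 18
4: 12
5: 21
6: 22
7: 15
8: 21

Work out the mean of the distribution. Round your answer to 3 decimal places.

5.283

Values: 2, 3, 4, 5, 6, 7, 8
Σfx = 11×2 + 18×3 + 12×4 + 21×5 + 22×6 + 15×7 + 21×8 = 634
n = Σf = 120
Mean = 634 / 120 = 5.2833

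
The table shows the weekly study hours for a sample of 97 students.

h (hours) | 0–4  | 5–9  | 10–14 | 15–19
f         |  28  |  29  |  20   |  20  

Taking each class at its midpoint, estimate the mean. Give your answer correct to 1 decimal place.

8.6

Midpoints: 2, 7, 12, 17
Σfm = 28×2 + 29×7 + 20×12 + 20×17 = 839
n = Σf = 97
Mean = 839 / 97 = 8.6495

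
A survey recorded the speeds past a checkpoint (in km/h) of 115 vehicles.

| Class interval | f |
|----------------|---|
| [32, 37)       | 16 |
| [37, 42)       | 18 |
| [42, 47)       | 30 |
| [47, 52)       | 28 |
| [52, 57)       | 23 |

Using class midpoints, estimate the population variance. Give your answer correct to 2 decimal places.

Midpoints: 34.5, 39.5, 44.5, 49.5, 54.5
n = 115, Σfm = 5237.5, mean = 45.5435
Σfm² = 243458.75
Σf(m − x̄)² = Σfm² − (Σfm)²/n = 243458.75 − 5237.5²/115 = 4924.7826
Population variance = 4924.7826 / 115 = 42.8242

42.82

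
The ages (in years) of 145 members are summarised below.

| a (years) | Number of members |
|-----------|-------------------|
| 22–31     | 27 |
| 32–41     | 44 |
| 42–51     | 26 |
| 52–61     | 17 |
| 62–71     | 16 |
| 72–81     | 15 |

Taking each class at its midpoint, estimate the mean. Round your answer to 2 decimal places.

Midpoints: 26.5, 36.5, 46.5, 56.5, 66.5, 76.5
Σfm = 27×26.5 + 44×36.5 + 26×46.5 + 17×56.5 + 16×66.5 + 15×76.5 = 6702.5
n = Σf = 145
Mean = 6702.5 / 145 = 46.2241

46.22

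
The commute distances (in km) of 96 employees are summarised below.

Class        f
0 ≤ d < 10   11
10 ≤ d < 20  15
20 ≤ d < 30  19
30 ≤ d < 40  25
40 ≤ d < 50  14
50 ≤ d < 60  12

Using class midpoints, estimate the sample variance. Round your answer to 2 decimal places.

Midpoints: 5, 15, 25, 35, 45, 55
n = 96, Σfm = 2920, mean = 30.4167
Σfm² = 110800
Σf(m − x̄)² = Σfm² − (Σfm)²/n = 110800 − 2920²/96 = 21983.3333
Sample variance = 21983.3333 / 95 = 231.4035

231.40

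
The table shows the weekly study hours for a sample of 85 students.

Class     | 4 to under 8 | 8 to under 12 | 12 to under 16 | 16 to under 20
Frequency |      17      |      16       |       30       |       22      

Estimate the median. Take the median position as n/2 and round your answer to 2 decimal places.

13.27

Cumulative frequencies: 17, 33, 63, 85
n = 85; position = n/2 = 42.5.
This falls in the class 12 to under 16: L = 12, F = 33, f = 30, h = 4.
Median ≈ 12 + ((42.5 − 33) / 30) × 4 = 13.2667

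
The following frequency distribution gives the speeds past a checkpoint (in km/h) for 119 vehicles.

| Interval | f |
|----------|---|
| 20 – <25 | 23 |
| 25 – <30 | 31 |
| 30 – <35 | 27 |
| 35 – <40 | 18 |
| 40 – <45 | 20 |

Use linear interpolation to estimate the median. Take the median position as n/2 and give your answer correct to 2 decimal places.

31.02

Cumulative frequencies: 23, 54, 81, 99, 119
n = 119; position = n/2 = 59.5.
This falls in the class 30 – <35: L = 30, F = 54, f = 27, h = 5.
Median ≈ 30 + ((59.5 − 54) / 27) × 5 = 31.0185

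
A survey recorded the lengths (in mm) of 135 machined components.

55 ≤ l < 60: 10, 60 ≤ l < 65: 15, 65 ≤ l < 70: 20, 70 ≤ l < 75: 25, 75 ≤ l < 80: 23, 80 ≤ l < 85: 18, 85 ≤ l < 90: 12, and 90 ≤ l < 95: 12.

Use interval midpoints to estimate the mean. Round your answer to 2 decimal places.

74.83

Midpoints: 57.5, 62.5, 67.5, 72.5, 77.5, 82.5, 87.5, 92.5
Σfm = 10×57.5 + 15×62.5 + 20×67.5 + 25×72.5 + 23×77.5 + 18×82.5 + 12×87.5 + 12×92.5 = 10102.5
n = Σf = 135
Mean = 10102.5 / 135 = 74.8333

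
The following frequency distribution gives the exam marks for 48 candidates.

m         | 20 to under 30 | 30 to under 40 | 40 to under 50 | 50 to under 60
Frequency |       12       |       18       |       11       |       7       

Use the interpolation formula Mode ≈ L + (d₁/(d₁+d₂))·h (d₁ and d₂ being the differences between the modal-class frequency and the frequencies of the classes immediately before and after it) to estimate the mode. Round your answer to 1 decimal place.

34.6

Modal class: 30 to under 40 (highest frequency 18).
d₁ = 18 − 12 = 6, d₂ = 18 − 11 = 7
Mode ≈ 30 + (6/(6+7)) × 10 = 30 + 4.6154 = 34.6154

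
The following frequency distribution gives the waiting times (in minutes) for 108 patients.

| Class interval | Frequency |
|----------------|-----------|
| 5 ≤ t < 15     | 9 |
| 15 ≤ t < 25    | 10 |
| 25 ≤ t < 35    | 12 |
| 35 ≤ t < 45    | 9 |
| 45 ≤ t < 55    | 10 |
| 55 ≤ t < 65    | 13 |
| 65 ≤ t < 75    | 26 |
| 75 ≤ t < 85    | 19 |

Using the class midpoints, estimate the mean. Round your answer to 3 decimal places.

52.130

Midpoints: 10, 20, 30, 40, 50, 60, 70, 80
Σfm = 9×10 + 10×20 + 12×30 + 9×40 + 10×50 + 13×60 + 26×70 + 19×80 = 5630
n = Σf = 108
Mean = 5630 / 108 = 52.1296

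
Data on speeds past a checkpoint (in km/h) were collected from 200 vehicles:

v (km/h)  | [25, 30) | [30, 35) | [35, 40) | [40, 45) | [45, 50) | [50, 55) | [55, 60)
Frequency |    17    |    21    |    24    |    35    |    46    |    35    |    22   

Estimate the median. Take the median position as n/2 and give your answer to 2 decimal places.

Cumulative frequencies: 17, 38, 62, 97, 143, 178, 200
n = 200; position = n/2 = 100.
This falls in the class [45, 50): L = 45, F = 97, f = 46, h = 5.
Median ≈ 45 + ((100 − 97) / 46) × 5 = 45.3261

45.33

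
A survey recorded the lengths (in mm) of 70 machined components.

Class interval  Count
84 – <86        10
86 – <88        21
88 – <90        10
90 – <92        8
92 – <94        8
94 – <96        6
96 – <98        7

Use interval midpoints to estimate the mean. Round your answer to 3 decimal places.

Midpoints: 85, 87, 89, 91, 93, 95, 97
Σfm = 10×85 + 21×87 + 10×89 + 8×91 + 8×93 + 6×95 + 7×97 = 6288
n = Σf = 70
Mean = 6288 / 70 = 89.8286

89.829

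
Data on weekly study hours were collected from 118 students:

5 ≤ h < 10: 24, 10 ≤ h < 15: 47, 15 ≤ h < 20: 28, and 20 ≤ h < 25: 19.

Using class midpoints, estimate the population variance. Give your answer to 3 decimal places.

23.951

Midpoints: 7.5, 12.5, 17.5, 22.5
n = 118, Σfm = 1685, mean = 14.2797
Σfm² = 26887.5
Σf(m − x̄)² = Σfm² − (Σfm)²/n = 26887.5 − 1685²/118 = 2826.2712
Population variance = 2826.2712 / 118 = 23.9515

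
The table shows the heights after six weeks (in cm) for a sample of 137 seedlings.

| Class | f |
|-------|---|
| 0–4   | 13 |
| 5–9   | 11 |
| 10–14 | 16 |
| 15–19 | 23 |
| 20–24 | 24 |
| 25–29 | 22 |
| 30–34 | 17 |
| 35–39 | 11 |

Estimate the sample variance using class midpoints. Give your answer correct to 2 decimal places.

103.68

Midpoints: 2, 7, 12, 17, 22, 27, 32, 37
n = 137, Σfm = 2759, mean = 20.1387
Σfm² = 69663
Σf(m − x̄)² = Σfm² − (Σfm)²/n = 69663 − 2759²/137 = 14100.3650
Sample variance = 14100.3650 / 136 = 103.6792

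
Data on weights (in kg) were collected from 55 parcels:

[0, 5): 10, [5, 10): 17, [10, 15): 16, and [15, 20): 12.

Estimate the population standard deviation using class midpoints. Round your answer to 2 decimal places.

Midpoints: 2.5, 7.5, 12.5, 17.5
n = 55, Σfm = 562.5, mean = 10.2273
Σfm² = 7193.75
Σf(m − x̄)² = Σfm² − (Σfm)²/n = 7193.75 − 562.5²/55 = 1440.9091
Population variance = 1440.9091 / 55 = 26.1983
Standard deviation = √26.1983 = 5.1184

5.12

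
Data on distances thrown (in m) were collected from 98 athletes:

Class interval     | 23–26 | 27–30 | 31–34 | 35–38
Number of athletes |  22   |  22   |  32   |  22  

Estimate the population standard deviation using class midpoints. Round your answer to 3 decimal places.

Midpoints: 24.5, 28.5, 32.5, 36.5
n = 98, Σfm = 3009, mean = 30.7041
Σfm² = 94184.5
Σf(m − x̄)² = Σfm² − (Σfm)²/n = 94184.5 − 3009²/98 = 1795.9184
Population variance = 1795.9184 / 98 = 18.3257
Standard deviation = √18.3257 = 4.2809

4.281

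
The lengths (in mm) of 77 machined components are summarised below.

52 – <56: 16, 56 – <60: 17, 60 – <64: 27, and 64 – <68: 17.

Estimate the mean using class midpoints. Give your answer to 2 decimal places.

60.34

Midpoints: 54, 58, 62, 66
Σfm = 16×54 + 17×58 + 27×62 + 17×66 = 4646
n = Σf = 77
Mean = 4646 / 77 = 60.3377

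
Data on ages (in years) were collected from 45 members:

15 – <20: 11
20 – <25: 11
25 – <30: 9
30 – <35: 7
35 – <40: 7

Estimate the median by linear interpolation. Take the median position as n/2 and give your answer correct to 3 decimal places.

25.278

Cumulative frequencies: 11, 22, 31, 38, 45
n = 45; position = n/2 = 22.5.
This falls in the class 25 – <30: L = 25, F = 22, f = 9, h = 5.
Median ≈ 25 + ((22.5 − 22) / 9) × 5 = 25.2778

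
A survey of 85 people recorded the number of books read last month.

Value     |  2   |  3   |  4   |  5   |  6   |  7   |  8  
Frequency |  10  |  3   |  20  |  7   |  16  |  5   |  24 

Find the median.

Cumulative frequencies: 10, 13, 33, 40, 56, 61, 85
n = 85, so the median is the value in position (n+1)/2 = 43.
Position 43 falls at value 6.

6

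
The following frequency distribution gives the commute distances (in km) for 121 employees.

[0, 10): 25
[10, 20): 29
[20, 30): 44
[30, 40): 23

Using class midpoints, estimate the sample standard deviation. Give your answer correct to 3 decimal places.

10.250

Midpoints: 5, 15, 25, 35
n = 121, Σfm = 2465, mean = 20.3719
Σfm² = 62825
Σf(m − x̄)² = Σfm² − (Σfm)²/n = 62825 − 2465²/121 = 12608.2645
Sample variance = 12608.2645 / 120 = 105.0689
Standard deviation = √105.0689 = 10.2503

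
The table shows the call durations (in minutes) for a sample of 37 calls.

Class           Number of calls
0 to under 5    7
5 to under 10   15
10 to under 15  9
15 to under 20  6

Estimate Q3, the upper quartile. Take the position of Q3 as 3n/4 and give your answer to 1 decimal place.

13.2

Cumulative frequencies: 7, 22, 31, 37
n = 37; position = 3n/4 = 27.75.
This falls in the class 10 to under 15: L = 10, F = 22, f = 9, h = 5.
Upper quartile ≈ 10 + ((27.75 − 22) / 9) × 5 = 13.1944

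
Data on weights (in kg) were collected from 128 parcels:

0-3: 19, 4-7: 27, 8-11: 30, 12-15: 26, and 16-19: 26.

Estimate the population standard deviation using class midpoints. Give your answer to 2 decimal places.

Midpoints: 1.5, 5.5, 9.5, 13.5, 17.5
n = 128, Σfm = 1268, mean = 9.9062
Σfm² = 16268
Σf(m − x̄)² = Σfm² − (Σfm)²/n = 16268 − 1268²/128 = 3706.8750
Population variance = 3706.8750 / 128 = 28.9600
Standard deviation = √28.9600 = 5.3814

5.38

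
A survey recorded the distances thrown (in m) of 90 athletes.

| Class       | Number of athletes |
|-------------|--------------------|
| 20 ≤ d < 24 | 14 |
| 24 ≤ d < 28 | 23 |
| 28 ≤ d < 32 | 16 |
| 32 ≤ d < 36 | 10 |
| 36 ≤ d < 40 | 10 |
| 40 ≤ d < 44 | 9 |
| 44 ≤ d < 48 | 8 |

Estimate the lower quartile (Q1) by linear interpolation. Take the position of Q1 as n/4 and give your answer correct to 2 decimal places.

Cumulative frequencies: 14, 37, 53, 63, 73, 82, 90
n = 90; position = n/4 = 22.5.
This falls in the class 24 ≤ d < 28: L = 24, F = 14, f = 23, h = 4.
Lower quartile ≈ 24 + ((22.5 − 14) / 23) × 4 = 25.4783

25.48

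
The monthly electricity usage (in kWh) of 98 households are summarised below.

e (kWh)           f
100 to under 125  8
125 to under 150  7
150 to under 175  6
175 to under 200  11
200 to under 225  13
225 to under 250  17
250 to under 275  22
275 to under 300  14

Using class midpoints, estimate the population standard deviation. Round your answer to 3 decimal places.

Midpoints: 112.5, 137.5, 162.5, 187.5, 212.5, 237.5, 262.5, 287.5
n = 98, Σfm = 21500, mean = 219.3878
Σfm² = 4997812.5
Σf(m − x̄)² = Σfm² − (Σfm)²/n = 4997812.5 − 21500²/98 = 280975.7653
Population variance = 280975.7653 / 98 = 2867.0996
Standard deviation = √2867.0996 = 53.5453

53.545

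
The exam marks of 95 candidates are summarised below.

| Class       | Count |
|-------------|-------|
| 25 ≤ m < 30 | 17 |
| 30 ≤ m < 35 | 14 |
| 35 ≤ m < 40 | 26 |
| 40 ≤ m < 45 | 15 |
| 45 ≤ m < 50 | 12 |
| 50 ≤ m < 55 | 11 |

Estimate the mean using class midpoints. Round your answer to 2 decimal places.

38.76

Midpoints: 27.5, 32.5, 37.5, 42.5, 47.5, 52.5
Σfm = 17×27.5 + 14×32.5 + 26×37.5 + 15×42.5 + 12×47.5 + 11×52.5 = 3682.5
n = Σf = 95
Mean = 3682.5 / 95 = 38.7632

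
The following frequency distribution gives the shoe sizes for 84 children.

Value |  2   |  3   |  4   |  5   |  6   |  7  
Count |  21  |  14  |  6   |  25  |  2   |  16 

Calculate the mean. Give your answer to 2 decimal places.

Values: 2, 3, 4, 5, 6, 7
Σfx = 21×2 + 14×3 + 6×4 + 25×5 + 2×6 + 16×7 = 357
n = Σf = 84
Mean = 357 / 84 = 4.2500

4.25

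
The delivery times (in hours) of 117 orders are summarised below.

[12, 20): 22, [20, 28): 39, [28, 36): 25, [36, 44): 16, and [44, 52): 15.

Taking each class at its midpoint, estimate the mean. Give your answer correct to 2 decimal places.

Midpoints: 16, 24, 32, 40, 48
Σfm = 22×16 + 39×24 + 25×32 + 16×40 + 15×48 = 3448
n = Σf = 117
Mean = 3448 / 117 = 29.4701

29.47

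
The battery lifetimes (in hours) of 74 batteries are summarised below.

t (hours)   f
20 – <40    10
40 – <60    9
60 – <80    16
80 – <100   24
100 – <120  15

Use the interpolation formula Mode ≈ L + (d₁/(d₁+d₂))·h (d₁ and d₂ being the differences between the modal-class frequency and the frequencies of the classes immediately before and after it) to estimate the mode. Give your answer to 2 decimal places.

Modal class: 80 – <100 (highest frequency 24).
d₁ = 24 − 16 = 8, d₂ = 24 − 15 = 9
Mode ≈ 80 + (8/(8+9)) × 20 = 80 + 9.4118 = 89.4118

89.41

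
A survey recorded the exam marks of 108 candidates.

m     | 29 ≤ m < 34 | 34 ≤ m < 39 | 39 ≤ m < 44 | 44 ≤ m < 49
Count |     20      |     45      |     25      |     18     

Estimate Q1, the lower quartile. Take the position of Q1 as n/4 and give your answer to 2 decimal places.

Cumulative frequencies: 20, 65, 90, 108
n = 108; position = n/4 = 27.
This falls in the class 34 ≤ m < 39: L = 34, F = 20, f = 45, h = 5.
Lower quartile ≈ 34 + ((27 − 20) / 45) × 5 = 34.7778

34.78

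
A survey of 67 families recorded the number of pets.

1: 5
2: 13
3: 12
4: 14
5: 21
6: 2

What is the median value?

Cumulative frequencies: 5, 18, 30, 44, 65, 67
n = 67, so the median is the value in position (n+1)/2 = 34.
Position 34 falls at value 4.

4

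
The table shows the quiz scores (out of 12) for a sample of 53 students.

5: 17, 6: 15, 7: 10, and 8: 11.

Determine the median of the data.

6

Cumulative frequencies: 17, 32, 42, 53
n = 53, so the median is the value in position (n+1)/2 = 27.
Position 27 falls at value 6.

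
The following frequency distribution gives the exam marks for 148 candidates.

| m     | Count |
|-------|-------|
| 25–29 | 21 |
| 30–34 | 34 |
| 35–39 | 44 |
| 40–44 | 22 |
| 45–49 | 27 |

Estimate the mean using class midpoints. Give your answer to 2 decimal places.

37.00

Midpoints: 27, 32, 37, 42, 47
Σfm = 21×27 + 34×32 + 44×37 + 22×42 + 27×47 = 5476
n = Σf = 148
Mean = 5476 / 148 = 37.0000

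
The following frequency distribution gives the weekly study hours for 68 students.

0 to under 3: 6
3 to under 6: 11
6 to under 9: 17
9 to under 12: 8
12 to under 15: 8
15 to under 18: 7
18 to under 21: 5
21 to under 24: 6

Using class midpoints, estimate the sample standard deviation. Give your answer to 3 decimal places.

Midpoints: 1.5, 4.5, 7.5, 10.5, 13.5, 16.5, 19.5, 22.5
n = 68, Σfm = 726, mean = 10.6765
Σfm² = 10377
Σf(m − x̄)² = Σfm² − (Σfm)²/n = 10377 − 726²/68 = 2625.8824
Sample variance = 2625.8824 / 67 = 39.1923
Standard deviation = √39.1923 = 6.2604

6.260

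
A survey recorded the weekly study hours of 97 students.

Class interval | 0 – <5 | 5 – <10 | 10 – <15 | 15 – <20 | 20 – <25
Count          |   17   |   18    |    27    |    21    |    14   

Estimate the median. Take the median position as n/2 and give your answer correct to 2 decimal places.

12.50

Cumulative frequencies: 17, 35, 62, 83, 97
n = 97; position = n/2 = 48.5.
This falls in the class 10 – <15: L = 10, F = 35, f = 27, h = 5.
Median ≈ 10 + ((48.5 − 35) / 27) × 5 = 12.5000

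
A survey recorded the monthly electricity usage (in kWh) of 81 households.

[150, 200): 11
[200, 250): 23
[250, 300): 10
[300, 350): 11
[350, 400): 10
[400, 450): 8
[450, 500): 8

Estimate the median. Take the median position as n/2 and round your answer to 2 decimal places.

Cumulative frequencies: 11, 34, 44, 55, 65, 73, 81
n = 81; position = n/2 = 40.5.
This falls in the class [250, 300): L = 250, F = 34, f = 10, h = 50.
Median ≈ 250 + ((40.5 − 34) / 10) × 50 = 282.5000

282.50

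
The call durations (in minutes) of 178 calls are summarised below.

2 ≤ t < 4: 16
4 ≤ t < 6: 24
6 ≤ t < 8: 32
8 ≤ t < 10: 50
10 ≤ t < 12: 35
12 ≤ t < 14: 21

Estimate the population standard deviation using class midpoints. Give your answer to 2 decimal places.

2.91

Midpoints: 3, 5, 7, 9, 11, 13
n = 178, Σfm = 1500, mean = 8.4270
Σfm² = 14146
Σf(m − x̄)² = Σfm² − (Σfm)²/n = 14146 − 1500²/178 = 1505.5506
Population variance = 1505.5506 / 178 = 8.4581
Standard deviation = √8.4581 = 2.9083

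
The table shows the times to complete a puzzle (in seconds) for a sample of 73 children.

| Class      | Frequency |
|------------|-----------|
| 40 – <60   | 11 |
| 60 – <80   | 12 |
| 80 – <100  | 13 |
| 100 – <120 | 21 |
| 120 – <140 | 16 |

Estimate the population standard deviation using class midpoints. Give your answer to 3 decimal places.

Midpoints: 50, 70, 90, 110, 130
n = 73, Σfm = 6950, mean = 95.2055
Σfm² = 716100
Σf(m − x̄)² = Σfm² − (Σfm)²/n = 716100 − 6950²/73 = 54421.9178
Population variance = 54421.9178 / 73 = 745.5057
Standard deviation = √745.5057 = 27.3040

27.304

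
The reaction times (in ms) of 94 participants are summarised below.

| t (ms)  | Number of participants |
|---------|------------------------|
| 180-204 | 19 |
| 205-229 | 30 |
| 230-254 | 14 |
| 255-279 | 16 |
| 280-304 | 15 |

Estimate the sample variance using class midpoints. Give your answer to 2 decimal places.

Midpoints: 192, 217, 242, 267, 292
n = 94, Σfm = 22198, mean = 236.1489
Σfm² = 5352566
Σf(m − x̄)² = Σfm² − (Σfm)²/n = 5352566 − 22198²/94 = 110531.9149
Sample variance = 110531.9149 / 93 = 1188.5152

1188.52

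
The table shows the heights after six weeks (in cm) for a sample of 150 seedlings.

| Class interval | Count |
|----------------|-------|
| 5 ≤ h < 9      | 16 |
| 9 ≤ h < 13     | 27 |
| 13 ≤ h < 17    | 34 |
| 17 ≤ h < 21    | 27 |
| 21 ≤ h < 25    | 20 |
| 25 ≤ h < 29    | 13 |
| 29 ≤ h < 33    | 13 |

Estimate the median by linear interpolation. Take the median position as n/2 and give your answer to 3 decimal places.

Cumulative frequencies: 16, 43, 77, 104, 124, 137, 150
n = 150; position = n/2 = 75.
This falls in the class 13 ≤ h < 17: L = 13, F = 43, f = 34, h = 4.
Median ≈ 13 + ((75 − 43) / 34) × 4 = 16.7647

16.765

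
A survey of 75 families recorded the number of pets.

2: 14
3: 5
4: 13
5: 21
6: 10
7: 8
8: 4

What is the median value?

5

Cumulative frequencies: 14, 19, 32, 53, 63, 71, 75
n = 75, so the median is the value in position (n+1)/2 = 38.
Position 38 falls at value 5.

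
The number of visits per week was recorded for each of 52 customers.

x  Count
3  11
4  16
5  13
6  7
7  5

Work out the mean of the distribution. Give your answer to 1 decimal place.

Values: 3, 4, 5, 6, 7
Σfx = 11×3 + 16×4 + 13×5 + 7×6 + 5×7 = 239
n = Σf = 52
Mean = 239 / 52 = 4.5962

4.6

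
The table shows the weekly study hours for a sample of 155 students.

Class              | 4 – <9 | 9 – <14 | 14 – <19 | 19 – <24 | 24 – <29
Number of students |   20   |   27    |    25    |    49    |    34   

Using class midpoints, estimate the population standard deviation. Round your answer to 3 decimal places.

6.670

Midpoints: 6.5, 11.5, 16.5, 21.5, 26.5
n = 155, Σfm = 2807.5, mean = 18.1129
Σfm² = 57748.75
Σf(m − x̄)² = Σfm² − (Σfm)²/n = 57748.75 − 2807.5²/155 = 6896.7742
Population variance = 6896.7742 / 155 = 44.4953
Standard deviation = √44.4953 = 6.6705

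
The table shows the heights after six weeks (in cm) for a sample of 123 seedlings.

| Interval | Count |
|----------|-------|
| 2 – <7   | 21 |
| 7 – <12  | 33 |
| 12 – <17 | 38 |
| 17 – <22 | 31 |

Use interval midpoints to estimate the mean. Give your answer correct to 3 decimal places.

12.711

Midpoints: 4.5, 9.5, 14.5, 19.5
Σfm = 21×4.5 + 33×9.5 + 38×14.5 + 31×19.5 = 1563.5
n = Σf = 123
Mean = 1563.5 / 123 = 12.7114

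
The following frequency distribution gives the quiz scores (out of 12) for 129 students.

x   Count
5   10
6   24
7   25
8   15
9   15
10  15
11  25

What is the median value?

8

Cumulative frequencies: 10, 34, 59, 74, 89, 104, 129
n = 129, so the median is the value in position (n+1)/2 = 65.
Position 65 falls at value 8.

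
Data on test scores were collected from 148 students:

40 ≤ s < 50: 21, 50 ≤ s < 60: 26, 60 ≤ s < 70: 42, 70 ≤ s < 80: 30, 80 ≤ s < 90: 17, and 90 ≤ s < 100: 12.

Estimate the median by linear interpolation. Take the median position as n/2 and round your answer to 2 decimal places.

66.43

Cumulative frequencies: 21, 47, 89, 119, 136, 148
n = 148; position = n/2 = 74.
This falls in the class 60 ≤ s < 70: L = 60, F = 47, f = 42, h = 10.
Median ≈ 60 + ((74 − 47) / 42) × 10 = 66.4286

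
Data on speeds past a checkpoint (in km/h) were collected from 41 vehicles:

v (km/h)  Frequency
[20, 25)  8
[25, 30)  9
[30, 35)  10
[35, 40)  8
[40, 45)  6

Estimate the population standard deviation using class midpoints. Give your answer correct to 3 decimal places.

6.644

Midpoints: 22.5, 27.5, 32.5, 37.5, 42.5
n = 41, Σfm = 1307.5, mean = 31.8902
Σfm² = 43506.25
Σf(m − x̄)² = Σfm² − (Σfm)²/n = 43506.25 − 1307.5²/41 = 1809.7561
Population variance = 1809.7561 / 41 = 44.1404
Standard deviation = √44.1404 = 6.6438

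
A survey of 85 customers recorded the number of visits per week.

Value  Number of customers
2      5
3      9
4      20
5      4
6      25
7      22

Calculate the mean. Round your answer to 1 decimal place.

Values: 2, 3, 4, 5, 6, 7
Σfx = 5×2 + 9×3 + 20×4 + 4×5 + 25×6 + 22×7 = 441
n = Σf = 85
Mean = 441 / 85 = 5.1882

5.2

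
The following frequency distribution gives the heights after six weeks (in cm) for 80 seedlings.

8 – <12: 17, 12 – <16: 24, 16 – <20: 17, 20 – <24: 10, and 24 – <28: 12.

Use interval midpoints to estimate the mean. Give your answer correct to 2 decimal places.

Midpoints: 10, 14, 18, 22, 26
Σfm = 17×10 + 24×14 + 17×18 + 10×22 + 12×26 = 1344
n = Σf = 80
Mean = 1344 / 80 = 16.8000

16.80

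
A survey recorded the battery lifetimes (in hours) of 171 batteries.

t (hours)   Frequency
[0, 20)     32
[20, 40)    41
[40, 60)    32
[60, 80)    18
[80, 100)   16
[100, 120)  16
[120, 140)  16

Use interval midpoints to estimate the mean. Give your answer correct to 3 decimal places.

Midpoints: 10, 30, 50, 70, 90, 110, 130
Σfm = 32×10 + 41×30 + 32×50 + 18×70 + 16×90 + 16×110 + 16×130 = 9690
n = Σf = 171
Mean = 9690 / 171 = 56.6667

56.667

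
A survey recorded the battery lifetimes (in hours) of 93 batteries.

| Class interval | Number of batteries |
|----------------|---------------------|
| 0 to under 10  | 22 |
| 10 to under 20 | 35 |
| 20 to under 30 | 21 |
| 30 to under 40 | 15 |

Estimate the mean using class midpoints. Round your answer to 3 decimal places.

18.118

Midpoints: 5, 15, 25, 35
Σfm = 22×5 + 35×15 + 21×25 + 15×35 = 1685
n = Σf = 93
Mean = 1685 / 93 = 18.1183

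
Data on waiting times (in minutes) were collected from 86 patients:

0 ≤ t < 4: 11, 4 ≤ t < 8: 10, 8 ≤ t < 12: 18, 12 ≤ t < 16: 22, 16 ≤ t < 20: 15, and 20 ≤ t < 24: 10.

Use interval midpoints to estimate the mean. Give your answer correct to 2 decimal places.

Midpoints: 2, 6, 10, 14, 18, 22
Σfm = 11×2 + 10×6 + 18×10 + 22×14 + 15×18 + 10×22 = 1060
n = Σf = 86
Mean = 1060 / 86 = 12.3256

12.33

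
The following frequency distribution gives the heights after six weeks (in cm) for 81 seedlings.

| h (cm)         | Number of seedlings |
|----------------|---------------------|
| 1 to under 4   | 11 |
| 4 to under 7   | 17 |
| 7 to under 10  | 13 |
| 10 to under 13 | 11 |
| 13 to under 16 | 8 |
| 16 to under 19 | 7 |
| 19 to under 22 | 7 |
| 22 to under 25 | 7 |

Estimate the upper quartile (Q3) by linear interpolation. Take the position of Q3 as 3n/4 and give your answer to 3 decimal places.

16.321

Cumulative frequencies: 11, 28, 41, 52, 60, 67, 74, 81
n = 81; position = 3n/4 = 60.75.
This falls in the class 16 to under 19: L = 16, F = 60, f = 7, h = 3.
Upper quartile ≈ 16 + ((60.75 − 60) / 7) × 3 = 16.3214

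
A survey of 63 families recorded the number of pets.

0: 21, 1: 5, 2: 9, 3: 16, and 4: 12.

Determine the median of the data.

Cumulative frequencies: 21, 26, 35, 51, 63
n = 63, so the median is the value in position (n+1)/2 = 32.
Position 32 falls at value 2.

2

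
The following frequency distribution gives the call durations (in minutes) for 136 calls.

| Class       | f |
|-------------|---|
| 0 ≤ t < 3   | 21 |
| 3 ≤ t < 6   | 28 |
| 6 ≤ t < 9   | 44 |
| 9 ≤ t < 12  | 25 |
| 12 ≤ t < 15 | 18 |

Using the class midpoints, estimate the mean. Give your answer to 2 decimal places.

Midpoints: 1.5, 4.5, 7.5, 10.5, 13.5
Σfm = 21×1.5 + 28×4.5 + 44×7.5 + 25×10.5 + 18×13.5 = 993
n = Σf = 136
Mean = 993 / 136 = 7.3015

7.30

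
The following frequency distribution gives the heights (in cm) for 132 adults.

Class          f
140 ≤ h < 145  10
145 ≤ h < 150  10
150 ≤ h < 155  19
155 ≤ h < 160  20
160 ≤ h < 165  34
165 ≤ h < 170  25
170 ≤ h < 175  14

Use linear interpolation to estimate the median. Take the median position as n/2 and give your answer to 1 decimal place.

161.0

Cumulative frequencies: 10, 20, 39, 59, 93, 118, 132
n = 132; position = n/2 = 66.
This falls in the class 160 ≤ h < 165: L = 160, F = 59, f = 34, h = 5.
Median ≈ 160 + ((66 − 59) / 34) × 5 = 161.0294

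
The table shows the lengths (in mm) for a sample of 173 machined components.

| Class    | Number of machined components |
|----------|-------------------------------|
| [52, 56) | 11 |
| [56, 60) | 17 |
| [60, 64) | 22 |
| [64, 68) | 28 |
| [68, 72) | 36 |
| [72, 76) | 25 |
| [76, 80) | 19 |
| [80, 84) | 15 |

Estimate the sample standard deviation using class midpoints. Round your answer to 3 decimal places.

Midpoints: 54, 58, 62, 66, 70, 74, 78, 82
n = 173, Σfm = 11874, mean = 68.6358
Σfm² = 825556
Σf(m − x̄)² = Σfm² − (Σfm)²/n = 825556 − 11874²/173 = 10574.0578
Sample variance = 10574.0578 / 172 = 61.4771
Standard deviation = √61.4771 = 7.8407

7.841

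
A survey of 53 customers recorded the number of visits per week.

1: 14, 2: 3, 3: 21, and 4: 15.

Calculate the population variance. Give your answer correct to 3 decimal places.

1.305

Values: 1, 2, 3, 4
n = 53, Σfx = 143, mean = 2.6981
Σfx² = 455
Σf(x − x̄)² = Σfx² − (Σfx)²/n = 455 − 143²/53 = 69.1698
Population variance = 69.1698 / 53 = 1.3051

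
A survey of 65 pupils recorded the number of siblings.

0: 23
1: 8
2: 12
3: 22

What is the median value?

Cumulative frequencies: 23, 31, 43, 65
n = 65, so the median is the value in position (n+1)/2 = 33.
Position 33 falls at value 2.

2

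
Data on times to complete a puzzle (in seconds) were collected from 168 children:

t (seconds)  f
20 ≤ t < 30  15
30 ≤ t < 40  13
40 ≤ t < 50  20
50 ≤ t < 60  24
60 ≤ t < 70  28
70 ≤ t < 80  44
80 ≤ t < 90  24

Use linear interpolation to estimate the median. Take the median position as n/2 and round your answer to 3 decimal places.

64.286

Cumulative frequencies: 15, 28, 48, 72, 100, 144, 168
n = 168; position = n/2 = 84.
This falls in the class 60 ≤ t < 70: L = 60, F = 72, f = 28, h = 10.
Median ≈ 60 + ((84 − 72) / 28) × 10 = 64.2857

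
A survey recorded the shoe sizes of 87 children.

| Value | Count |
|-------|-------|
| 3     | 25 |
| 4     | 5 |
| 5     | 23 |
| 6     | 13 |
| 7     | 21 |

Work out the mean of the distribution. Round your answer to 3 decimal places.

Values: 3, 4, 5, 6, 7
Σfx = 25×3 + 5×4 + 23×5 + 13×6 + 21×7 = 435
n = Σf = 87
Mean = 435 / 87 = 5.0000

5.000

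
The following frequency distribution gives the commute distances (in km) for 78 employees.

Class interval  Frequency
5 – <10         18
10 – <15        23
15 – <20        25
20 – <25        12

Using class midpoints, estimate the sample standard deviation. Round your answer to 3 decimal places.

5.054

Midpoints: 7.5, 12.5, 17.5, 22.5
n = 78, Σfm = 1130, mean = 14.4872
Σfm² = 18337.5
Σf(m − x̄)² = Σfm² − (Σfm)²/n = 18337.5 − 1130²/78 = 1966.9872
Sample variance = 1966.9872 / 77 = 25.5453
Standard deviation = √25.5453 = 5.0542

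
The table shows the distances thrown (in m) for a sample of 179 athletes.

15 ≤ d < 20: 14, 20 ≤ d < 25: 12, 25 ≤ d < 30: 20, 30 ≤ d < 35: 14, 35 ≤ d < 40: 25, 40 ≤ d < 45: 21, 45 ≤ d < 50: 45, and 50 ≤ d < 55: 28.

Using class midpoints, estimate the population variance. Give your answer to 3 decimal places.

120.892

Midpoints: 17.5, 22.5, 27.5, 32.5, 37.5, 42.5, 47.5, 52.5
n = 179, Σfm = 6957.5, mean = 38.8687
Σfm² = 292068.75
Σf(m − x̄)² = Σfm² − (Σfm)²/n = 292068.75 − 6957.5²/179 = 21639.6648
Population variance = 21639.6648 / 179 = 120.8920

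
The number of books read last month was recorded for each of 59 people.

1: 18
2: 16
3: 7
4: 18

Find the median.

2

Cumulative frequencies: 18, 34, 41, 59
n = 59, so the median is the value in position (n+1)/2 = 30.
Position 30 falls at value 2.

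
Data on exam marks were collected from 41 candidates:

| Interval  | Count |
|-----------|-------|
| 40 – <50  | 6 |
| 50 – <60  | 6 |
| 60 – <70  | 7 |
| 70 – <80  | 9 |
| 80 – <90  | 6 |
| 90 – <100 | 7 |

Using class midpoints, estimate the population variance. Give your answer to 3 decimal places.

Midpoints: 45, 55, 65, 75, 85, 95
n = 41, Σfm = 2905, mean = 70.8537
Σfm² = 217025
Σf(m − x̄)² = Σfm² − (Σfm)²/n = 217025 − 2905²/41 = 11195.1220
Population variance = 11195.1220 / 41 = 273.0518

273.052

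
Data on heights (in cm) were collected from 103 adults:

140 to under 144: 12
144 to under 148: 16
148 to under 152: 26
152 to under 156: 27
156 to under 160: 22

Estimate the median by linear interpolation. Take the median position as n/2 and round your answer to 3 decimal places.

Cumulative frequencies: 12, 28, 54, 81, 103
n = 103; position = n/2 = 51.5.
This falls in the class 148 to under 152: L = 148, F = 28, f = 26, h = 4.
Median ≈ 148 + ((51.5 − 28) / 26) × 4 = 151.6154

151.615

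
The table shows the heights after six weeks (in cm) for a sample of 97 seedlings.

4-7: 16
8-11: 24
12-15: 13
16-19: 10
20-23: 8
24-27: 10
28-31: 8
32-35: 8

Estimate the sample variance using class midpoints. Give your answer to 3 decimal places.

Midpoints: 5.5, 9.5, 13.5, 17.5, 21.5, 25.5, 29.5, 33.5
n = 97, Σfm = 1597.5, mean = 16.4691
Σfm² = 34222.25
Σf(m − x̄)² = Σfm² − (Σfm)²/n = 34222.25 − 1597.5²/97 = 7912.9072
Sample variance = 7912.9072 / 96 = 82.4261

82.426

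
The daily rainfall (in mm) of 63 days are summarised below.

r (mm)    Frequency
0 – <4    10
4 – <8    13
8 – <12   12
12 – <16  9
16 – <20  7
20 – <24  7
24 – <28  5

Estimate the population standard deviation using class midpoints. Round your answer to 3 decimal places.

7.436

Midpoints: 2, 6, 10, 14, 18, 22, 26
n = 63, Σfm = 754, mean = 11.9683
Σfm² = 12508
Σf(m − x̄)² = Σfm² − (Σfm)²/n = 12508 − 754²/63 = 3483.9365
Population variance = 3483.9365 / 63 = 55.3006
Standard deviation = √55.3006 = 7.4364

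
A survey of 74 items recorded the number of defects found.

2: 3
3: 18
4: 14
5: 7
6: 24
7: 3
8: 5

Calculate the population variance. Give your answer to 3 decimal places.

2.586

Values: 2, 3, 4, 5, 6, 7, 8
n = 74, Σfx = 356, mean = 4.8108
Σfx² = 1904
Σf(x − x̄)² = Σfx² − (Σfx)²/n = 1904 − 356²/74 = 191.3514
Population variance = 191.3514 / 74 = 2.5858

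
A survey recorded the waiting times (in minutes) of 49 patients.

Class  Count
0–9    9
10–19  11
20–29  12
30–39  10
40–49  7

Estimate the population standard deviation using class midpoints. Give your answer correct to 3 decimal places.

Midpoints: 4.5, 14.5, 24.5, 34.5, 44.5
n = 49, Σfm = 1150.5, mean = 23.4796
Σfm² = 35462.25
Σf(m − x̄)² = Σfm² − (Σfm)²/n = 35462.25 − 1150.5²/49 = 8448.9796
Population variance = 8448.9796 / 49 = 172.4282
Standard deviation = √172.4282 = 13.1312

13.131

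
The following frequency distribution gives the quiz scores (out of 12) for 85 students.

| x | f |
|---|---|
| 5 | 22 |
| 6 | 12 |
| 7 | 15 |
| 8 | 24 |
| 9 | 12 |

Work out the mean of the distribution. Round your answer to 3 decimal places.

6.906

Values: 5, 6, 7, 8, 9
Σfx = 22×5 + 12×6 + 15×7 + 24×8 + 12×9 = 587
n = Σf = 85
Mean = 587 / 85 = 6.9059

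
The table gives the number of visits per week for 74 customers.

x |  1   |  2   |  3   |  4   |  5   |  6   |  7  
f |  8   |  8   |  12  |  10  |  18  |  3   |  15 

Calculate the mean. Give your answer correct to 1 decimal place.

Values: 1, 2, 3, 4, 5, 6, 7
Σfx = 8×1 + 8×2 + 12×3 + 10×4 + 18×5 + 3×6 + 15×7 = 313
n = Σf = 74
Mean = 313 / 74 = 4.2297

4.2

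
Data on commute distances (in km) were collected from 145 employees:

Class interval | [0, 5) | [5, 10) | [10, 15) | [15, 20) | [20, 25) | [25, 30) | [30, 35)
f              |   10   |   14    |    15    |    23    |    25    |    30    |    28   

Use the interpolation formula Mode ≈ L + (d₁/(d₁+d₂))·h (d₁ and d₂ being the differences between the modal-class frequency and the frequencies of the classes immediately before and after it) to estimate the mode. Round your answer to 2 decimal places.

28.57

Modal class: [25, 30) (highest frequency 30).
d₁ = 30 − 25 = 5, d₂ = 30 − 28 = 2
Mode ≈ 25 + (5/(5+2)) × 5 = 25 + 3.5714 = 28.5714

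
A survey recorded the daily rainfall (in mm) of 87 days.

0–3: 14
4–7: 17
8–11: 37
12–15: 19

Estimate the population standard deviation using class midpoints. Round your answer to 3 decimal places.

3.936

Midpoints: 1.5, 5.5, 9.5, 13.5
n = 87, Σfm = 722.5, mean = 8.3046
Σfm² = 7347.75
Σf(m − x̄)² = Σfm² − (Σfm)²/n = 7347.75 − 722.5²/87 = 1347.6782
Population variance = 1347.6782 / 87 = 15.4906
Standard deviation = √15.4906 = 3.9358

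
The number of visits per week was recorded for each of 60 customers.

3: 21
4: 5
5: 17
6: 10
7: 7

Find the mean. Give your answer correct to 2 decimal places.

4.62

Values: 3, 4, 5, 6, 7
Σfx = 21×3 + 5×4 + 17×5 + 10×6 + 7×7 = 277
n = Σf = 60
Mean = 277 / 60 = 4.6167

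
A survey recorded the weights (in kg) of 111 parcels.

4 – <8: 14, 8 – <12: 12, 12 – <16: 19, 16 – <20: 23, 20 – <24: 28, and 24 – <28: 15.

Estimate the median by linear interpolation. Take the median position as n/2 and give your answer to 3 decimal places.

Cumulative frequencies: 14, 26, 45, 68, 96, 111
n = 111; position = n/2 = 55.5.
This falls in the class 16 – <20: L = 16, F = 45, f = 23, h = 4.
Median ≈ 16 + ((55.5 − 45) / 23) × 4 = 17.8261

17.826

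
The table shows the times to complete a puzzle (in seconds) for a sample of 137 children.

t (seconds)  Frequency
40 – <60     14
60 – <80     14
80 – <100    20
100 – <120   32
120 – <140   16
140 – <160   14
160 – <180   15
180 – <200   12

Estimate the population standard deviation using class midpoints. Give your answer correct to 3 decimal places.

41.324

Midpoints: 50, 70, 90, 110, 130, 150, 170, 190
n = 137, Σfm = 16010, mean = 116.8613
Σfm² = 2104900
Σf(m − x̄)² = Σfm² − (Σfm)²/n = 2104900 − 16010²/137 = 233950.3650
Population variance = 233950.3650 / 137 = 1707.6669
Standard deviation = √1707.6669 = 41.3239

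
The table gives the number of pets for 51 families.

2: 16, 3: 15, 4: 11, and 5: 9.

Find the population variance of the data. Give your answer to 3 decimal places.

Values: 2, 3, 4, 5
n = 51, Σfx = 166, mean = 3.2549
Σfx² = 600
Σf(x − x̄)² = Σfx² − (Σfx)²/n = 600 − 166²/51 = 59.6863
Population variance = 59.6863 / 51 = 1.1703

1.170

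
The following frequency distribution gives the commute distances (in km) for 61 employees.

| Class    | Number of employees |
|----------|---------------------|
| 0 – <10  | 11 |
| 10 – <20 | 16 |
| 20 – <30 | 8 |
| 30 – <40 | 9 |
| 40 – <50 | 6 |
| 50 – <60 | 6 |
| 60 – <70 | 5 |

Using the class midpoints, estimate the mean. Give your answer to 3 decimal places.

Midpoints: 5, 15, 25, 35, 45, 55, 65
Σfm = 11×5 + 16×15 + 8×25 + 9×35 + 6×45 + 6×55 + 5×65 = 1735
n = Σf = 61
Mean = 1735 / 61 = 28.4426

28.443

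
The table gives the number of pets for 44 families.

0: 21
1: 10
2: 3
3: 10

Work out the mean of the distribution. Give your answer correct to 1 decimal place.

1.0

Values: 0, 1, 2, 3
Σfx = 21×0 + 10×1 + 3×2 + 10×3 = 46
n = Σf = 44
Mean = 46 / 44 = 1.0455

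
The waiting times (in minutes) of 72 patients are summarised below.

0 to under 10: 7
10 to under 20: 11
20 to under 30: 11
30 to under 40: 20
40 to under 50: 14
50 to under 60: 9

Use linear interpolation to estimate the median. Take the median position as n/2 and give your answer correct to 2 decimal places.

Cumulative frequencies: 7, 18, 29, 49, 63, 72
n = 72; position = n/2 = 36.
This falls in the class 30 to under 40: L = 30, F = 29, f = 20, h = 10.
Median ≈ 30 + ((36 − 29) / 20) × 10 = 33.5000

33.50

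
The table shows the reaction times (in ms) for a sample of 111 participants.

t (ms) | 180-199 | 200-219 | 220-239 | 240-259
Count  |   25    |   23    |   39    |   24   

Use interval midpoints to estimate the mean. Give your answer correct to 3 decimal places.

Midpoints: 189.5, 209.5, 229.5, 249.5
Σfm = 25×189.5 + 23×209.5 + 39×229.5 + 24×249.5 = 24494.5
n = Σf = 111
Mean = 24494.5 / 111 = 220.6712

220.671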